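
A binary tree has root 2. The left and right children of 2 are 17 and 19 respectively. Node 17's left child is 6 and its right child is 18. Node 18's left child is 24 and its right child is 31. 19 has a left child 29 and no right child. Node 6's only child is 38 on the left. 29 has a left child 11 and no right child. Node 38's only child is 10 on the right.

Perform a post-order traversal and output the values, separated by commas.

Post-order visits the left subtree, then the right subtree, then the node.
At 2: go left to 17.
  At 17: go left to 6.
    At 6: go left to 38.
      At 38: no left child.
      At 38: go right to 10.
        10 is a leaf — visit 10.
      Visit 38.
    At 6: no right child.
    Visit 6.
  At 17: go right to 18.
    At 18: go left to 24.
      24 is a leaf — visit 24.
    At 18: go right to 31.
      31 is a leaf — visit 31.
    Visit 18.
  Visit 17.
At 2: go right to 19.
  At 19: go left to 29.
    At 29: go left to 11.
      11 is a leaf — visit 11.
    At 29: no right child.
    Visit 29.
  At 19: no right child.
  Visit 19.
Visit 2.

10, 38, 6, 24, 31, 18, 17, 11, 29, 19, 2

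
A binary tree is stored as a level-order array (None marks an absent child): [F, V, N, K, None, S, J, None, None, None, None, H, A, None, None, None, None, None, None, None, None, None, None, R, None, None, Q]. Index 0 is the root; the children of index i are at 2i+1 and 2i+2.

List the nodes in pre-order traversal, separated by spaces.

F V K N S H R A Q J

Pre-order visits the node, then its left subtree, then its right subtree.
Visit F.
At F: go left to V.
  Visit V.
  At V: go left to K.
    K is a leaf — visit K.
  At V: no right child.
At F: go right to N.
  Visit N.
  At N: go left to S.
    Visit S.
    At S: go left to H.
      Visit H.
      At H: go left to R.
        R is a leaf — visit R.
      At H: no right child.
    At S: go right to A.
      Visit A.
      At A: no left child.
      At A: go right to Q.
        Q is a leaf — visit Q.
  At N: go right to J.
    J is a leaf — visit J.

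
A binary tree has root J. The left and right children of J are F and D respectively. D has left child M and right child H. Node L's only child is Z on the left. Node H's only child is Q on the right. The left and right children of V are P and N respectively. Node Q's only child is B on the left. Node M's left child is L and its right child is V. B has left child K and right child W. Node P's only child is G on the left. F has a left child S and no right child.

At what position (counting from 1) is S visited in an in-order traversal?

In-order visits the left subtree, then the node, then the right subtree.
At J: go left to F.
  At F: go left to S.
    S is a leaf — visit S.
  Visit F.
  At F: no right child.
Visit J.
At J: go right to D.
  At D: go left to M.
    At M: go left to L.
      At L: go left to Z.
        Z is a leaf — visit Z.
      Visit L.
      At L: no right child.
    Visit M.
    At M: go right to V.
      At V: go left to P.
        At P: go left to G.
          G is a leaf — visit G.
        Visit P.
        At P: no right child.
      Visit V.
      At V: go right to N.
        N is a leaf — visit N.
  Visit D.
  At D: go right to H.
    At H: no left child.
    Visit H.
    At H: go right to Q.
      At Q: go left to B.
        At B: go left to K.
          K is a leaf — visit K.
        Visit B.
        At B: go right to W.
          W is a leaf — visit W.
      Visit Q.
      At Q: no right child.
Full in-order sequence: S, F, J, Z, L, M, G, P, V, N, D, H, K, B, W, Q.

1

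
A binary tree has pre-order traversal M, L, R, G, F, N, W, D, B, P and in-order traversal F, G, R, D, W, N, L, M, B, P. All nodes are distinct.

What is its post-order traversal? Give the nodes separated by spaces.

The first element of pre-order is the root; it splits in-order into left and right subtrees.
Root M: left subtree has 7 nodes {F, G, R, D, W, N, L}, right has 2 {B, P}.
  Root L: left subtree has 6 nodes {F, G, R, D, W, N}, right has 0 { }.
    Root R: left subtree has 2 nodes {F, G}, right has 3 {D, W, N}.
      Root G: left subtree has 1 node {F}, right has 0 { }.
      Root N: left subtree has 2 nodes {D, W}, right has 0 { }.
        Root W: left subtree has 1 node {D}, right has 0 { }.
  Root B: left subtree has 0 nodes { }, right has 1 {P}.

F G D W N R L P B M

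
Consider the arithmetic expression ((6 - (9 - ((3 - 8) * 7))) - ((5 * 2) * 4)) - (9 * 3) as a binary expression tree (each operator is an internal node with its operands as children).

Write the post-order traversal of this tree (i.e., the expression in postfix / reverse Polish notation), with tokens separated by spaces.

6 9 3 8 - 7 * - - 5 2 * 4 * - 9 3 * -

Post-order on an expression tree gives postfix notation: for each operator, emit left operand, right operand, then the operator.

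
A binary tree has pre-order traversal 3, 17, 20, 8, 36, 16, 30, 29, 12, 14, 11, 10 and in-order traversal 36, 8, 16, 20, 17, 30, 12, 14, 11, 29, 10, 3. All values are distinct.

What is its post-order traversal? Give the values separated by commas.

The first element of pre-order is the root; it splits in-order into left and right subtrees.
Root 3: left subtree has 11 nodes {36, 8, 16, 20, 17, 30, 12, 14, 11, 29, 10}, right has 0 { }.
  Root 17: left subtree has 4 nodes {36, 8, 16, 20}, right has 6 {30, 12, 14, 11, 29, 10}.
    Root 20: left subtree has 3 nodes {36, 8, 16}, right has 0 { }.
      Root 8: left subtree has 1 node {36}, right has 1 {16}.
    Root 30: left subtree has 0 nodes { }, right has 5 {12, 14, 11, 29, 10}.
      Root 29: left subtree has 3 nodes {12, 14, 11}, right has 1 {10}.
        Root 12: left subtree has 0 nodes { }, right has 2 {14, 11}.
          Root 14: left subtree has 0 nodes { }, right has 1 {11}.

36, 16, 8, 20, 11, 14, 12, 10, 29, 30, 17, 3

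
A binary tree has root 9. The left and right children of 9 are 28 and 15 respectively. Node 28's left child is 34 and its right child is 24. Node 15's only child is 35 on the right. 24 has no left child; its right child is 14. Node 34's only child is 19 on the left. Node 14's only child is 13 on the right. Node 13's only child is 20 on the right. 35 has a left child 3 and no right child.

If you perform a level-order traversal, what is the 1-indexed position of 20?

Level-order visits nodes level by level from the root, left to right within each level.
Level 0: 9
Level 1: 28, 15
Level 2: 34, 24, 35
Level 3: 19, 14, 3
Level 4: 13
Level 5: 20
Full level-order sequence: 9, 28, 15, 34, 24, 35, 19, 14, 3, 13, 20.

11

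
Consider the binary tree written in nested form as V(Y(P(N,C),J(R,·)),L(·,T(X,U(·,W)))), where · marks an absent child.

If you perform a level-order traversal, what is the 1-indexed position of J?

5

Level-order visits nodes level by level from the root, left to right within each level.
Level 0: V
Level 1: Y, L
Level 2: P, J, T
Level 3: N, C, R, X, U
Level 4: W
Full level-order sequence: V, Y, L, P, J, T, N, C, R, X, U, W.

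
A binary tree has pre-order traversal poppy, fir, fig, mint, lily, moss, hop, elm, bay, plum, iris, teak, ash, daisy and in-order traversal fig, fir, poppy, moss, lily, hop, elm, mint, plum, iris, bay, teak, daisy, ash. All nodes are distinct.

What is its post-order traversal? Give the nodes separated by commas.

fig, fir, moss, elm, hop, lily, iris, plum, daisy, ash, teak, bay, mint, poppy

The first element of pre-order is the root; it splits in-order into left and right subtrees.
Root poppy: left subtree has 2 nodes {fig, fir}, right has 11 {moss, lily, hop, elm, mint, plum, iris, bay, teak, daisy, ash}.
  Root fir: left subtree has 1 node {fig}, right has 0 { }.
  Root mint: left subtree has 4 nodes {moss, lily, hop, elm}, right has 6 {plum, iris, bay, teak, daisy, ash}.
    Root lily: left subtree has 1 node {moss}, right has 2 {hop, elm}.
      Root hop: left subtree has 0 nodes { }, right has 1 {elm}.
    Root bay: left subtree has 2 nodes {plum, iris}, right has 3 {teak, daisy, ash}.
      Root plum: left subtree has 0 nodes { }, right has 1 {iris}.
      Root teak: left subtree has 0 nodes { }, right has 2 {daisy, ash}.
        Root ash: left subtree has 1 node {daisy}, right has 0 { }.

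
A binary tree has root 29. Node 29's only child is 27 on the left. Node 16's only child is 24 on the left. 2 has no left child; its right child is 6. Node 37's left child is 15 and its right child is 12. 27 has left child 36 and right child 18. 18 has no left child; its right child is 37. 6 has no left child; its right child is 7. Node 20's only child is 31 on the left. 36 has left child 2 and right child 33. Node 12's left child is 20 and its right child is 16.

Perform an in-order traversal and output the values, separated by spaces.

In-order visits the left subtree, then the node, then the right subtree.
At 29: go left to 27.
  At 27: go left to 36.
    At 36: go left to 2.
      At 2: no left child.
      Visit 2.
      At 2: go right to 6.
        At 6: no left child.
        Visit 6.
        At 6: go right to 7.
          7 is a leaf — visit 7.
    Visit 36.
    At 36: go right to 33.
      33 is a leaf — visit 33.
  Visit 27.
  At 27: go right to 18.
    At 18: no left child.
    Visit 18.
    At 18: go right to 37.
      At 37: go left to 15.
        15 is a leaf — visit 15.
      Visit 37.
      At 37: go right to 12.
        At 12: go left to 20.
          At 20: go left to 31.
            31 is a leaf — visit 31.
          Visit 20.
          At 20: no right child.
        Visit 12.
        At 12: go right to 16.
          At 16: go left to 24.
            24 is a leaf — visit 24.
          Visit 16.
          At 16: no right child.
Visit 29.
At 29: no right child.

2 6 7 36 33 27 18 15 37 31 20 12 24 16 29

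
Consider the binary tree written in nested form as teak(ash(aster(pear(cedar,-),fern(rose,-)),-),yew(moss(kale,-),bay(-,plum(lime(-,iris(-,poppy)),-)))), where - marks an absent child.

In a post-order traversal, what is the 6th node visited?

ash

Post-order visits the left subtree, then the right subtree, then the node.
At teak: go left to ash.
  At ash: go left to aster.
    At aster: go left to pear.
      At pear: go left to cedar.
        cedar is a leaf — visit cedar.
      At pear: no right child.
      Visit pear.
    At aster: go right to fern.
      At fern: go left to rose.
        rose is a leaf — visit rose.
      At fern: no right child.
      Visit fern.
    Visit aster.
  At ash: no right child.
  Visit ash.
At teak: go right to yew.
  At yew: go left to moss.
    At moss: go left to kale.
      kale is a leaf — visit kale.
    At moss: no right child.
    Visit moss.
  At yew: go right to bay.
    At bay: no left child.
    At bay: go right to plum.
      At plum: go left to lime.
        At lime: no left child.
        At lime: go right to iris.
          At iris: no left child.
          At iris: go right to poppy.
            poppy is a leaf — visit poppy.
          Visit iris.
        Visit lime.
      At plum: no right child.
      Visit plum.
    Visit bay.
  Visit yew.
Visit teak.
Full post-order sequence: cedar, pear, rose, fern, aster, ash, kale, moss, poppy, iris, lime, plum, bay, yew, teak.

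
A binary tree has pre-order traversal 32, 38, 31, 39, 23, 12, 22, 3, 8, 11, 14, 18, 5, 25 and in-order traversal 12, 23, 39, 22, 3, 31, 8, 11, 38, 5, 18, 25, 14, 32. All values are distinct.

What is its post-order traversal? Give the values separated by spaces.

The first element of pre-order is the root; it splits in-order into left and right subtrees.
Root 32: left subtree has 13 nodes {12, 23, 39, 22, 3, 31, 8, 11, 38, 5, 18, 25, 14}, right has 0 { }.
  Root 38: left subtree has 8 nodes {12, 23, 39, 22, 3, 31, 8, 11}, right has 4 {5, 18, 25, 14}.
    Root 31: left subtree has 5 nodes {12, 23, 39, 22, 3}, right has 2 {8, 11}.
      Root 39: left subtree has 2 nodes {12, 23}, right has 2 {22, 3}.
        Root 23: left subtree has 1 node {12}, right has 0 { }.
        Root 22: left subtree has 0 nodes { }, right has 1 {3}.
      Root 8: left subtree has 0 nodes { }, right has 1 {11}.
    Root 14: left subtree has 3 nodes {5, 18, 25}, right has 0 { }.
      Root 18: left subtree has 1 node {5}, right has 1 {25}.

12 23 3 22 39 11 8 31 5 25 18 14 38 32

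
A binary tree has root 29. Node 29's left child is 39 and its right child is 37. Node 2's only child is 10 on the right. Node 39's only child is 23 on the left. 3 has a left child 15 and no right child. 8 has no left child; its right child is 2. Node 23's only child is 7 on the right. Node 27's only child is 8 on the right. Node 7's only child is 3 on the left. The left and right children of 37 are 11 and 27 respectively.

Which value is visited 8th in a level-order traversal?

8

Level-order visits nodes level by level from the root, left to right within each level.
Level 0: 29
Level 1: 39, 37
Level 2: 23, 11, 27
Level 3: 7, 8
Level 4: 3, 2
Level 5: 15, 10
Full level-order sequence: 29, 39, 37, 23, 11, 27, 7, 8, 3, 2, 15, 10.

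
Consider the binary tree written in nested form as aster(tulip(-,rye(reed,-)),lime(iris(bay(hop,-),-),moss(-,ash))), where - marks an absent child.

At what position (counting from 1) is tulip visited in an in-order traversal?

In-order visits the left subtree, then the node, then the right subtree.
At aster: go left to tulip.
  At tulip: no left child.
  Visit tulip.
  At tulip: go right to rye.
    At rye: go left to reed.
      reed is a leaf — visit reed.
    Visit rye.
    At rye: no right child.
Visit aster.
At aster: go right to lime.
  At lime: go left to iris.
    At iris: go left to bay.
      At bay: go left to hop.
        hop is a leaf — visit hop.
      Visit bay.
      At bay: no right child.
    Visit iris.
    At iris: no right child.
  Visit lime.
  At lime: go right to moss.
    At moss: no left child.
    Visit moss.
    At moss: go right to ash.
      ash is a leaf — visit ash.
Full in-order sequence: tulip, reed, rye, aster, hop, bay, iris, lime, moss, ash.

1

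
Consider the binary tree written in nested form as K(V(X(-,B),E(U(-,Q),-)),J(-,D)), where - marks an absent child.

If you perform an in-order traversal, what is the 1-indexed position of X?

1

In-order visits the left subtree, then the node, then the right subtree.
At K: go left to V.
  At V: go left to X.
    At X: no left child.
    Visit X.
    At X: go right to B.
      B is a leaf — visit B.
  Visit V.
  At V: go right to E.
    At E: go left to U.
      At U: no left child.
      Visit U.
      At U: go right to Q.
        Q is a leaf — visit Q.
    Visit E.
    At E: no right child.
Visit K.
At K: go right to J.
  At J: no left child.
  Visit J.
  At J: go right to D.
    D is a leaf — visit D.
Full in-order sequence: X, B, V, U, Q, E, K, J, D.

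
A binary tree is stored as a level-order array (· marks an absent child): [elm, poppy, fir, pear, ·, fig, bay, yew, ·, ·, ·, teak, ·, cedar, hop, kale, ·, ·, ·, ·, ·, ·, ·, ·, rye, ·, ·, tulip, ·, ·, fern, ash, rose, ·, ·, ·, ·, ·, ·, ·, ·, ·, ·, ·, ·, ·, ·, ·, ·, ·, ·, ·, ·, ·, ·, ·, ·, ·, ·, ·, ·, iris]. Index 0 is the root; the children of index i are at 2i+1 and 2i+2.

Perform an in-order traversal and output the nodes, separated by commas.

In-order visits the left subtree, then the node, then the right subtree.
At elm: go left to poppy.
  At poppy: go left to pear.
    At pear: go left to yew.
      At yew: go left to kale.
        At kale: go left to ash.
          ash is a leaf — visit ash.
        Visit kale.
        At kale: go right to rose.
          rose is a leaf — visit rose.
      Visit yew.
      At yew: no right child.
    Visit pear.
    At pear: no right child.
  Visit poppy.
  At poppy: no right child.
Visit elm.
At elm: go right to fir.
  At fir: go left to fig.
    At fig: go left to teak.
      At teak: no left child.
      Visit teak.
      At teak: go right to rye.
        rye is a leaf — visit rye.
    Visit fig.
    At fig: no right child.
  Visit fir.
  At fir: go right to bay.
    At bay: go left to cedar.
      At cedar: go left to tulip.
        tulip is a leaf — visit tulip.
      Visit cedar.
      At cedar: no right child.
    Visit bay.
    At bay: go right to hop.
      At hop: no left child.
      Visit hop.
      At hop: go right to fern.
        At fern: go left to iris.
          iris is a leaf — visit iris.
        Visit fern.
        At fern: no right child.

ash, kale, rose, yew, pear, poppy, elm, teak, rye, fig, fir, tulip, cedar, bay, hop, iris, fern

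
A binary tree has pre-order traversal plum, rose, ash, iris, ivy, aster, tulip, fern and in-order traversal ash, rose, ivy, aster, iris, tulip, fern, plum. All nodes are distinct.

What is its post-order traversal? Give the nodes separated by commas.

ash, aster, ivy, fern, tulip, iris, rose, plum

The first element of pre-order is the root; it splits in-order into left and right subtrees.
Root plum: left subtree has 7 nodes {ash, rose, ivy, aster, iris, tulip, fern}, right has 0 { }.
  Root rose: left subtree has 1 node {ash}, right has 5 {ivy, aster, iris, tulip, fern}.
    Root iris: left subtree has 2 nodes {ivy, aster}, right has 2 {tulip, fern}.
      Root ivy: left subtree has 0 nodes { }, right has 1 {aster}.
      Root tulip: left subtree has 0 nodes { }, right has 1 {fern}.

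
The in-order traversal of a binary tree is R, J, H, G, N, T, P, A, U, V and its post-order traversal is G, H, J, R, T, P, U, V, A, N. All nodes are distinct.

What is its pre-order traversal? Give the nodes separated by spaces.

The last element of post-order is the root; it splits in-order into left and right subtrees.
Root N: left subtree has 4 nodes {R, J, H, G}, right has 5 {T, P, A, U, V}.
  Root R: left subtree has 0 nodes { }, right has 3 {J, H, G}.
    Root J: left subtree has 0 nodes { }, right has 2 {H, G}.
      Root H: left subtree has 0 nodes { }, right has 1 {G}.
  Root A: left subtree has 2 nodes {T, P}, right has 2 {U, V}.
    Root P: left subtree has 1 node {T}, right has 0 { }.
    Root V: left subtree has 1 node {U}, right has 0 { }.

N R J H G A P T V U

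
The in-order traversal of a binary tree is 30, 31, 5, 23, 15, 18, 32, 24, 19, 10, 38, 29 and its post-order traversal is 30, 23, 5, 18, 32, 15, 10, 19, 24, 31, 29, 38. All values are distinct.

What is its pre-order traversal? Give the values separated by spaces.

38 31 30 24 15 5 23 32 18 19 10 29

The last element of post-order is the root; it splits in-order into left and right subtrees.
Root 38: left subtree has 10 nodes {30, 31, 5, 23, 15, 18, 32, 24, 19, 10}, right has 1 {29}.
  Root 31: left subtree has 1 node {30}, right has 8 {5, 23, 15, 18, 32, 24, 19, 10}.
    Root 24: left subtree has 5 nodes {5, 23, 15, 18, 32}, right has 2 {19, 10}.
      Root 15: left subtree has 2 nodes {5, 23}, right has 2 {18, 32}.
        Root 5: left subtree has 0 nodes { }, right has 1 {23}.
        Root 32: left subtree has 1 node {18}, right has 0 { }.
      Root 19: left subtree has 0 nodes { }, right has 1 {10}.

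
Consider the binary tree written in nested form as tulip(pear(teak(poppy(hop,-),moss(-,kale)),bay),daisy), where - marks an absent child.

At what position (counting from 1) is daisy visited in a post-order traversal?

8

Post-order visits the left subtree, then the right subtree, then the node.
At tulip: go left to pear.
  At pear: go left to teak.
    At teak: go left to poppy.
      At poppy: go left to hop.
        hop is a leaf — visit hop.
      At poppy: no right child.
      Visit poppy.
    At teak: go right to moss.
      At moss: no left child.
      At moss: go right to kale.
        kale is a leaf — visit kale.
      Visit moss.
    Visit teak.
  At pear: go right to bay.
    bay is a leaf — visit bay.
  Visit pear.
At tulip: go right to daisy.
  daisy is a leaf — visit daisy.
Visit tulip.
Full post-order sequence: hop, poppy, kale, moss, teak, bay, pear, daisy, tulip.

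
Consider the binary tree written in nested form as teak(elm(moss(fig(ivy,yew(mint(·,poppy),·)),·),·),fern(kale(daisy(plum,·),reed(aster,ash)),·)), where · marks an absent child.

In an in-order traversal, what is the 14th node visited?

ash

In-order visits the left subtree, then the node, then the right subtree.
At teak: go left to elm.
  At elm: go left to moss.
    At moss: go left to fig.
      At fig: go left to ivy.
        ivy is a leaf — visit ivy.
      Visit fig.
      At fig: go right to yew.
        At yew: go left to mint.
          At mint: no left child.
          Visit mint.
          At mint: go right to poppy.
            poppy is a leaf — visit poppy.
        Visit yew.
        At yew: no right child.
    Visit moss.
    At moss: no right child.
  Visit elm.
  At elm: no right child.
Visit teak.
At teak: go right to fern.
  At fern: go left to kale.
    At kale: go left to daisy.
      At daisy: go left to plum.
        plum is a leaf — visit plum.
      Visit daisy.
      At daisy: no right child.
    Visit kale.
    At kale: go right to reed.
      At reed: go left to aster.
        aster is a leaf — visit aster.
      Visit reed.
      At reed: go right to ash.
        ash is a leaf — visit ash.
  Visit fern.
  At fern: no right child.
Full in-order sequence: ivy, fig, mint, poppy, yew, moss, elm, teak, plum, daisy, kale, aster, reed, ash, fern.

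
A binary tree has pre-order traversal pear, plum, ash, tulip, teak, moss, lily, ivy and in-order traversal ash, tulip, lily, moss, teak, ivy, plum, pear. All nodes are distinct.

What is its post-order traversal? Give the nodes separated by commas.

The first element of pre-order is the root; it splits in-order into left and right subtrees.
Root pear: left subtree has 7 nodes {ash, tulip, lily, moss, teak, ivy, plum}, right has 0 { }.
  Root plum: left subtree has 6 nodes {ash, tulip, lily, moss, teak, ivy}, right has 0 { }.
    Root ash: left subtree has 0 nodes { }, right has 5 {tulip, lily, moss, teak, ivy}.
      Root tulip: left subtree has 0 nodes { }, right has 4 {lily, moss, teak, ivy}.
        Root teak: left subtree has 2 nodes {lily, moss}, right has 1 {ivy}.
          Root moss: left subtree has 1 node {lily}, right has 0 { }.

lily, moss, ivy, teak, tulip, ash, plum, pear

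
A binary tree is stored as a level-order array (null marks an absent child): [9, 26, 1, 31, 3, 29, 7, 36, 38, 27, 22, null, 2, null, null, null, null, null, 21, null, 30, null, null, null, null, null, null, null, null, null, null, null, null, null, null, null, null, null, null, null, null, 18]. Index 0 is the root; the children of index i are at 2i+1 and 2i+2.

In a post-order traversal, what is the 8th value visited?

Post-order visits the left subtree, then the right subtree, then the node.
At 9: go left to 26.
  At 26: go left to 31.
    At 31: go left to 36.
      36 is a leaf — visit 36.
    At 31: go right to 38.
      At 38: no left child.
      At 38: go right to 21.
        21 is a leaf — visit 21.
      Visit 38.
    Visit 31.
  At 26: go right to 3.
    At 3: go left to 27.
      At 27: no left child.
      At 27: go right to 30.
        At 30: go left to 18.
          18 is a leaf — visit 18.
        At 30: no right child.
        Visit 30.
      Visit 27.
    At 3: go right to 22.
      22 is a leaf — visit 22.
    Visit 3.
  Visit 26.
At 9: go right to 1.
  At 1: go left to 29.
    At 29: no left child.
    At 29: go right to 2.
      2 is a leaf — visit 2.
    Visit 29.
  At 1: go right to 7.
    7 is a leaf — visit 7.
  Visit 1.
Visit 9.
Full post-order sequence: 36, 21, 38, 31, 18, 30, 27, 22, 3, 26, 2, 29, 7, 1, 9.

22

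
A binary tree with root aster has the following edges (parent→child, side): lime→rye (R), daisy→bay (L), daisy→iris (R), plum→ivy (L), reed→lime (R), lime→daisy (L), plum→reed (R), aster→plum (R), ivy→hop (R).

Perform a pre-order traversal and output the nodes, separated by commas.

Pre-order visits the node, then its left subtree, then its right subtree.
Visit aster.
At aster: no left child.
At aster: go right to plum.
  Visit plum.
  At plum: go left to ivy.
    Visit ivy.
    At ivy: no left child.
    At ivy: go right to hop.
      hop is a leaf — visit hop.
  At plum: go right to reed.
    Visit reed.
    At reed: no left child.
    At reed: go right to lime.
      Visit lime.
      At lime: go left to daisy.
        Visit daisy.
        At daisy: go left to bay.
          bay is a leaf — visit bay.
        At daisy: go right to iris.
          iris is a leaf — visit iris.
      At lime: go right to rye.
        rye is a leaf — visit rye.

aster, plum, ivy, hop, reed, lime, daisy, bay, iris, rye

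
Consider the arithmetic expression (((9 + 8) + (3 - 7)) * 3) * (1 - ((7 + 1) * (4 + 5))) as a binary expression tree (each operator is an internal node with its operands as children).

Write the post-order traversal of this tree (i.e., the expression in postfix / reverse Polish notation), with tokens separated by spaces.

Post-order on an expression tree gives postfix notation: for each operator, emit left operand, right operand, then the operator.

9 8 + 3 7 - + 3 * 1 7 1 + 4 5 + * - *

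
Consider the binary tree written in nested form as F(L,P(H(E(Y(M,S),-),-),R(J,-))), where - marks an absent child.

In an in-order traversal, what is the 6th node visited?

In-order visits the left subtree, then the node, then the right subtree.
At F: go left to L.
  L is a leaf — visit L.
Visit F.
At F: go right to P.
  At P: go left to H.
    At H: go left to E.
      At E: go left to Y.
        At Y: go left to M.
          M is a leaf — visit M.
        Visit Y.
        At Y: go right to S.
          S is a leaf — visit S.
      Visit E.
      At E: no right child.
    Visit H.
    At H: no right child.
  Visit P.
  At P: go right to R.
    At R: go left to J.
      J is a leaf — visit J.
    Visit R.
    At R: no right child.
Full in-order sequence: L, F, M, Y, S, E, H, P, J, R.

E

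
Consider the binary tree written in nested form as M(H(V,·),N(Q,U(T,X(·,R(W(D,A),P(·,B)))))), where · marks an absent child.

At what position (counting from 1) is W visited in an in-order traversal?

In-order visits the left subtree, then the node, then the right subtree.
At M: go left to H.
  At H: go left to V.
    V is a leaf — visit V.
  Visit H.
  At H: no right child.
Visit M.
At M: go right to N.
  At N: go left to Q.
    Q is a leaf — visit Q.
  Visit N.
  At N: go right to U.
    At U: go left to T.
      T is a leaf — visit T.
    Visit U.
    At U: go right to X.
      At X: no left child.
      Visit X.
      At X: go right to R.
        At R: go left to W.
          At W: go left to D.
            D is a leaf — visit D.
          Visit W.
          At W: go right to A.
            A is a leaf — visit A.
        Visit R.
        At R: go right to P.
          At P: no left child.
          Visit P.
          At P: go right to B.
            B is a leaf — visit B.
Full in-order sequence: V, H, M, Q, N, T, U, X, D, W, A, R, P, B.

10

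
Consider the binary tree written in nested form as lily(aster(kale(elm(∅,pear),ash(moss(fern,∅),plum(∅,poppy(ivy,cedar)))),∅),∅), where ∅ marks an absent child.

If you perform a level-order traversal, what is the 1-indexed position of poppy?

Level-order visits nodes level by level from the root, left to right within each level.
Level 0: lily
Level 1: aster
Level 2: kale
Level 3: elm, ash
Level 4: pear, moss, plum
Level 5: fern, poppy
Level 6: ivy, cedar
Full level-order sequence: lily, aster, kale, elm, ash, pear, moss, plum, fern, poppy, ivy, cedar.

10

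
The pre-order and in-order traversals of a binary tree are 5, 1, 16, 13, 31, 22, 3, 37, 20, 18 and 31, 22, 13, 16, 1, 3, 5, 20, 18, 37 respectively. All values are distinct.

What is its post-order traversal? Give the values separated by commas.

22, 31, 13, 16, 3, 1, 18, 20, 37, 5

The first element of pre-order is the root; it splits in-order into left and right subtrees.
Root 5: left subtree has 6 nodes {31, 22, 13, 16, 1, 3}, right has 3 {20, 18, 37}.
  Root 1: left subtree has 4 nodes {31, 22, 13, 16}, right has 1 {3}.
    Root 16: left subtree has 3 nodes {31, 22, 13}, right has 0 { }.
      Root 13: left subtree has 2 nodes {31, 22}, right has 0 { }.
        Root 31: left subtree has 0 nodes { }, right has 1 {22}.
  Root 37: left subtree has 2 nodes {20, 18}, right has 0 { }.
    Root 20: left subtree has 0 nodes { }, right has 1 {18}.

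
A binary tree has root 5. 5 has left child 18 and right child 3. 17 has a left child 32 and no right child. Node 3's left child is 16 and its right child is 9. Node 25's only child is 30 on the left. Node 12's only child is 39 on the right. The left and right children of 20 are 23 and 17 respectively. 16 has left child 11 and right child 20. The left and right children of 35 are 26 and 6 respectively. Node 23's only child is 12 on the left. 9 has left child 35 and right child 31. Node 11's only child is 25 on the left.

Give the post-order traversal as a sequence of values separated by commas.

18, 30, 25, 11, 39, 12, 23, 32, 17, 20, 16, 26, 6, 35, 31, 9, 3, 5

Post-order visits the left subtree, then the right subtree, then the node.
At 5: go left to 18.
  18 is a leaf — visit 18.
At 5: go right to 3.
  At 3: go left to 16.
    At 16: go left to 11.
      At 11: go left to 25.
        At 25: go left to 30.
          30 is a leaf — visit 30.
        At 25: no right child.
        Visit 25.
      At 11: no right child.
      Visit 11.
    At 16: go right to 20.
      At 20: go left to 23.
        At 23: go left to 12.
          At 12: no left child.
          At 12: go right to 39.
            39 is a leaf — visit 39.
          Visit 12.
        At 23: no right child.
        Visit 23.
      At 20: go right to 17.
        At 17: go left to 32.
          32 is a leaf — visit 32.
        At 17: no right child.
        Visit 17.
      Visit 20.
    Visit 16.
  At 3: go right to 9.
    At 9: go left to 35.
      At 35: go left to 26.
        26 is a leaf — visit 26.
      At 35: go right to 6.
        6 is a leaf — visit 6.
      Visit 35.
    At 9: go right to 31.
      31 is a leaf — visit 31.
    Visit 9.
  Visit 3.
Visit 5.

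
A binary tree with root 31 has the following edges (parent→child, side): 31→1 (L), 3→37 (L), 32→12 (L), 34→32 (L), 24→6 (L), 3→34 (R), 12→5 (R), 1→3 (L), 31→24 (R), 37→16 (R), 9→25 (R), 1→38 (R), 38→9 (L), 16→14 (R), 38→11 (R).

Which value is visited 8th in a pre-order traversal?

32

Pre-order visits the node, then its left subtree, then its right subtree.
Visit 31.
At 31: go left to 1.
  Visit 1.
  At 1: go left to 3.
    Visit 3.
    At 3: go left to 37.
      Visit 37.
      At 37: no left child.
      At 37: go right to 16.
        Visit 16.
        At 16: no left child.
        At 16: go right to 14.
          14 is a leaf — visit 14.
    At 3: go right to 34.
      Visit 34.
      At 34: go left to 32.
        Visit 32.
        At 32: go left to 12.
          Visit 12.
          At 12: no left child.
          At 12: go right to 5.
            5 is a leaf — visit 5.
        At 32: no right child.
      At 34: no right child.
  At 1: go right to 38.
    Visit 38.
    At 38: go left to 9.
      Visit 9.
      At 9: no left child.
      At 9: go right to 25.
        25 is a leaf — visit 25.
    At 38: go right to 11.
      11 is a leaf — visit 11.
At 31: go right to 24.
  Visit 24.
  At 24: go left to 6.
    6 is a leaf — visit 6.
  At 24: no right child.
Full pre-order sequence: 31, 1, 3, 37, 16, 14, 34, 32, 12, 5, 38, 9, 25, 11, 24, 6.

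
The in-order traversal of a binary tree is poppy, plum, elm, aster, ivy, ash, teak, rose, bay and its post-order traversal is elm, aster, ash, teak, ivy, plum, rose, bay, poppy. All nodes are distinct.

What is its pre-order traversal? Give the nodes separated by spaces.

poppy bay rose plum ivy aster elm teak ash

The last element of post-order is the root; it splits in-order into left and right subtrees.
Root poppy: left subtree has 0 nodes { }, right has 8 {plum, elm, aster, ivy, ash, teak, rose, bay}.
  Root bay: left subtree has 7 nodes {plum, elm, aster, ivy, ash, teak, rose}, right has 0 { }.
    Root rose: left subtree has 6 nodes {plum, elm, aster, ivy, ash, teak}, right has 0 { }.
      Root plum: left subtree has 0 nodes { }, right has 5 {elm, aster, ivy, ash, teak}.
        Root ivy: left subtree has 2 nodes {elm, aster}, right has 2 {ash, teak}.
          Root aster: left subtree has 1 node {elm}, right has 0 { }.
          Root teak: left subtree has 1 node {ash}, right has 0 { }.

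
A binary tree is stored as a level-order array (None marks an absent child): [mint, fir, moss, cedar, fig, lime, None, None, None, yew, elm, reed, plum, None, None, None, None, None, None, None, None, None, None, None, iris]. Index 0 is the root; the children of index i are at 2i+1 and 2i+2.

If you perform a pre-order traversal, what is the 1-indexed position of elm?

6

Pre-order visits the node, then its left subtree, then its right subtree.
Visit mint.
At mint: go left to fir.
  Visit fir.
  At fir: go left to cedar.
    cedar is a leaf — visit cedar.
  At fir: go right to fig.
    Visit fig.
    At fig: go left to yew.
      yew is a leaf — visit yew.
    At fig: go right to elm.
      elm is a leaf — visit elm.
At mint: go right to moss.
  Visit moss.
  At moss: go left to lime.
    Visit lime.
    At lime: go left to reed.
      Visit reed.
      At reed: no left child.
      At reed: go right to iris.
        iris is a leaf — visit iris.
    At lime: go right to plum.
      plum is a leaf — visit plum.
  At moss: no right child.
Full pre-order sequence: mint, fir, cedar, fig, yew, elm, moss, lime, reed, iris, plum.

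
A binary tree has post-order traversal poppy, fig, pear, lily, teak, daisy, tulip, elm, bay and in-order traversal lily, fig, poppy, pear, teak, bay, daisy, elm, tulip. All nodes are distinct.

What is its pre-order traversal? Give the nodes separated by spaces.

The last element of post-order is the root; it splits in-order into left and right subtrees.
Root bay: left subtree has 5 nodes {lily, fig, poppy, pear, teak}, right has 3 {daisy, elm, tulip}.
  Root teak: left subtree has 4 nodes {lily, fig, poppy, pear}, right has 0 { }.
    Root lily: left subtree has 0 nodes { }, right has 3 {fig, poppy, pear}.
      Root pear: left subtree has 2 nodes {fig, poppy}, right has 0 { }.
        Root fig: left subtree has 0 nodes { }, right has 1 {poppy}.
  Root elm: left subtree has 1 node {daisy}, right has 1 {tulip}.

bay teak lily pear fig poppy elm daisy tulip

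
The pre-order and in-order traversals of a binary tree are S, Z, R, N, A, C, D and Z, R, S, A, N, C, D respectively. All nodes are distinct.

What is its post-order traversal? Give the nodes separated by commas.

R, Z, A, D, C, N, S

The first element of pre-order is the root; it splits in-order into left and right subtrees.
Root S: left subtree has 2 nodes {Z, R}, right has 4 {A, N, C, D}.
  Root Z: left subtree has 0 nodes { }, right has 1 {R}.
  Root N: left subtree has 1 node {A}, right has 2 {C, D}.
    Root C: left subtree has 0 nodes { }, right has 1 {D}.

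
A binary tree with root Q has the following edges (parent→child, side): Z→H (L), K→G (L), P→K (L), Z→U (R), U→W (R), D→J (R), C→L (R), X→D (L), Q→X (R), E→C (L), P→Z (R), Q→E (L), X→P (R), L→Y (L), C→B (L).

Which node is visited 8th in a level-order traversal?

L

Level-order visits nodes level by level from the root, left to right within each level.
Level 0: Q
Level 1: E, X
Level 2: C, D, P
Level 3: B, L, J, K, Z
Level 4: Y, G, H, U
Level 5: W
Full level-order sequence: Q, E, X, C, D, P, B, L, J, K, Z, Y, G, H, U, W.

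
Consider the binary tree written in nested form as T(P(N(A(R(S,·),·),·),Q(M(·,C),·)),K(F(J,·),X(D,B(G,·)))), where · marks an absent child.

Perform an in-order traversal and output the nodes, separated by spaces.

S R A N P M C Q T J F K D X G B

In-order visits the left subtree, then the node, then the right subtree.
At T: go left to P.
  At P: go left to N.
    At N: go left to A.
      At A: go left to R.
        At R: go left to S.
          S is a leaf — visit S.
        Visit R.
        At R: no right child.
      Visit A.
      At A: no right child.
    Visit N.
    At N: no right child.
  Visit P.
  At P: go right to Q.
    At Q: go left to M.
      At M: no left child.
      Visit M.
      At M: go right to C.
        C is a leaf — visit C.
    Visit Q.
    At Q: no right child.
Visit T.
At T: go right to K.
  At K: go left to F.
    At F: go left to J.
      J is a leaf — visit J.
    Visit F.
    At F: no right child.
  Visit K.
  At K: go right to X.
    At X: go left to D.
      D is a leaf — visit D.
    Visit X.
    At X: go right to B.
      At B: go left to G.
        G is a leaf — visit G.
      Visit B.
      At B: no right child.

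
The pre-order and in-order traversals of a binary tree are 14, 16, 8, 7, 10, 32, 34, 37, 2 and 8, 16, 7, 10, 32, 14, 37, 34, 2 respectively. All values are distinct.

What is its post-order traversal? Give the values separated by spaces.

The first element of pre-order is the root; it splits in-order into left and right subtrees.
Root 14: left subtree has 5 nodes {8, 16, 7, 10, 32}, right has 3 {37, 34, 2}.
  Root 16: left subtree has 1 node {8}, right has 3 {7, 10, 32}.
    Root 7: left subtree has 0 nodes { }, right has 2 {10, 32}.
      Root 10: left subtree has 0 nodes { }, right has 1 {32}.
  Root 34: left subtree has 1 node {37}, right has 1 {2}.

8 32 10 7 16 37 2 34 14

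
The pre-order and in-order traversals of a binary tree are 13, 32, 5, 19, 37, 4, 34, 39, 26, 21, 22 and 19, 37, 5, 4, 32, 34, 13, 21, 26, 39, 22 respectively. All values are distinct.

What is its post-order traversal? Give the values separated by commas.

37, 19, 4, 5, 34, 32, 21, 26, 22, 39, 13

The first element of pre-order is the root; it splits in-order into left and right subtrees.
Root 13: left subtree has 6 nodes {19, 37, 5, 4, 32, 34}, right has 4 {21, 26, 39, 22}.
  Root 32: left subtree has 4 nodes {19, 37, 5, 4}, right has 1 {34}.
    Root 5: left subtree has 2 nodes {19, 37}, right has 1 {4}.
      Root 19: left subtree has 0 nodes { }, right has 1 {37}.
  Root 39: left subtree has 2 nodes {21, 26}, right has 1 {22}.
    Root 26: left subtree has 1 node {21}, right has 0 { }.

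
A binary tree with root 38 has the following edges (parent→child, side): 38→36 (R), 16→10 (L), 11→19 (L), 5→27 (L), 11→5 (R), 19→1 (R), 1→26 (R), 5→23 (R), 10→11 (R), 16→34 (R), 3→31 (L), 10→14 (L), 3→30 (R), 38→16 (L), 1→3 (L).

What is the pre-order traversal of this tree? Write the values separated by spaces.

38 16 10 14 11 19 1 3 31 30 26 5 27 23 34 36

Pre-order visits the node, then its left subtree, then its right subtree.
Visit 38.
At 38: go left to 16.
  Visit 16.
  At 16: go left to 10.
    Visit 10.
    At 10: go left to 14.
      14 is a leaf — visit 14.
    At 10: go right to 11.
      Visit 11.
      At 11: go left to 19.
        Visit 19.
        At 19: no left child.
        At 19: go right to 1.
          Visit 1.
          At 1: go left to 3.
            Visit 3.
            At 3: go left to 31.
              31 is a leaf — visit 31.
            At 3: go right to 30.
              30 is a leaf — visit 30.
          At 1: go right to 26.
            26 is a leaf — visit 26.
      At 11: go right to 5.
        Visit 5.
        At 5: go left to 27.
          27 is a leaf — visit 27.
        At 5: go right to 23.
          23 is a leaf — visit 23.
  At 16: go right to 34.
    34 is a leaf — visit 34.
At 38: go right to 36.
  36 is a leaf — visit 36.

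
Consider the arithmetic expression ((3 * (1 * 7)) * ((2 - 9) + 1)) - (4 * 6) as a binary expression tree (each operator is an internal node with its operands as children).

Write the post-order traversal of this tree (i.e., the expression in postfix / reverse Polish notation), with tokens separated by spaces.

3 1 7 * * 2 9 - 1 + * 4 6 * -

Post-order on an expression tree gives postfix notation: for each operator, emit left operand, right operand, then the operator.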